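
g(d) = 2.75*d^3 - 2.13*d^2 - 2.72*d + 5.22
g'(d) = 8.25*d^2 - 4.26*d - 2.72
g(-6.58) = -852.55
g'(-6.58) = 382.51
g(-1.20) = 0.66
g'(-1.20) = 14.27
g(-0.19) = 5.64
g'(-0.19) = -1.61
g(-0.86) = 4.23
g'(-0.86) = 7.05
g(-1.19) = 0.81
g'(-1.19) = 14.03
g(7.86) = 1187.62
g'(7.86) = 473.48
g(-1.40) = -2.69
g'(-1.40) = 19.41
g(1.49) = 5.54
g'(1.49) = 9.25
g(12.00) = 4417.86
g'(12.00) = 1134.16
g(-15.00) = -9714.48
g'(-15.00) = 1917.43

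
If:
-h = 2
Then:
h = -2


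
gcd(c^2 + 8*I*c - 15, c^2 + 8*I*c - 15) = c^2 + 8*I*c - 15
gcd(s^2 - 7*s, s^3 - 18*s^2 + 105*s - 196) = s - 7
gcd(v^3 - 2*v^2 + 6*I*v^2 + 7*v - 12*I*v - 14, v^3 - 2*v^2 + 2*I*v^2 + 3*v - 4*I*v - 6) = v^2 + v*(-2 - I) + 2*I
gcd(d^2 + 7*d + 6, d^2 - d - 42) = d + 6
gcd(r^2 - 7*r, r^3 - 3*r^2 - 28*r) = r^2 - 7*r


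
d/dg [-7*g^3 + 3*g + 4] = 3 - 21*g^2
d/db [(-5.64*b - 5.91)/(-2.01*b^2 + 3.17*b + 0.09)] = (-11.3364*b^2 - 23.7582*b + 18.2271)/(4.0401*b^4 - 12.7434*b^3 + 9.6871*b^2 + 0.5706*b + 0.0081)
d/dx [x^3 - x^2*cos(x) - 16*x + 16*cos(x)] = x^2*sin(x) + 3*x^2 - 2*x*cos(x) - 16*sin(x) - 16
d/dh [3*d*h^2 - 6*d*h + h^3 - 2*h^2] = 6*d*h - 6*d + 3*h^2 - 4*h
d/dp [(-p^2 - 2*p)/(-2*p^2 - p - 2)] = (-3*p^2 + 4*p + 4)/(4*p^4 + 4*p^3 + 9*p^2 + 4*p + 4)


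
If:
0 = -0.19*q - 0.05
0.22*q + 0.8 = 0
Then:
No Solution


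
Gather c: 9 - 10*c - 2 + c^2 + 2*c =c^2 - 8*c + 7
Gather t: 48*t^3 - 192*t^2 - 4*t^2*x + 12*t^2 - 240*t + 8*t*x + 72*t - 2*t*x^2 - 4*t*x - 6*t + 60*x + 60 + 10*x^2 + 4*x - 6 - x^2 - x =48*t^3 + t^2*(-4*x - 180) + t*(-2*x^2 + 4*x - 174) + 9*x^2 + 63*x + 54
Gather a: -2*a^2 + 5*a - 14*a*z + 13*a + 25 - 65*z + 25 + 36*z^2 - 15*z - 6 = -2*a^2 + a*(18 - 14*z) + 36*z^2 - 80*z + 44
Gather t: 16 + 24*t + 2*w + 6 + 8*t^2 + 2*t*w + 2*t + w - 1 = 8*t^2 + t*(2*w + 26) + 3*w + 21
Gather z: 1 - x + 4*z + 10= -x + 4*z + 11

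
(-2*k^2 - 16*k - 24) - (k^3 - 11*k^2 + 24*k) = -k^3 + 9*k^2 - 40*k - 24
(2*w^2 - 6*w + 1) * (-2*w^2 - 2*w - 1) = -4*w^4 + 8*w^3 + 8*w^2 + 4*w - 1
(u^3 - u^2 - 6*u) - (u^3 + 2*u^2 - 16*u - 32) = -3*u^2 + 10*u + 32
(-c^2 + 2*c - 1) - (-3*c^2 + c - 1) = 2*c^2 + c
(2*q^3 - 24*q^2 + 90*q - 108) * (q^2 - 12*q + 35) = 2*q^5 - 48*q^4 + 448*q^3 - 2028*q^2 + 4446*q - 3780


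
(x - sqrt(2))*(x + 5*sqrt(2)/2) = x^2 + 3*sqrt(2)*x/2 - 5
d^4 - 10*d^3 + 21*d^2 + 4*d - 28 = (d - 7)*(d - 2)^2*(d + 1)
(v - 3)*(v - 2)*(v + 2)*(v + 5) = v^4 + 2*v^3 - 19*v^2 - 8*v + 60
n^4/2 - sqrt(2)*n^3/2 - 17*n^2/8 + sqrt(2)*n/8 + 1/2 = (n/2 + sqrt(2)/2)*(n - 1/2)*(n + 1/2)*(n - 2*sqrt(2))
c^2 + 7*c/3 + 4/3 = (c + 1)*(c + 4/3)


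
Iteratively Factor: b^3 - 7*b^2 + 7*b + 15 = (b - 3)*(b^2 - 4*b - 5) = (b - 5)*(b - 3)*(b + 1)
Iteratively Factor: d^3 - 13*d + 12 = (d - 1)*(d^2 + d - 12) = (d - 3)*(d - 1)*(d + 4)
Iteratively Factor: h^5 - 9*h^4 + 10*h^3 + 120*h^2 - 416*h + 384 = (h - 4)*(h^4 - 5*h^3 - 10*h^2 + 80*h - 96) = (h - 4)^2*(h^3 - h^2 - 14*h + 24) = (h - 4)^2*(h + 4)*(h^2 - 5*h + 6) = (h - 4)^2*(h - 2)*(h + 4)*(h - 3)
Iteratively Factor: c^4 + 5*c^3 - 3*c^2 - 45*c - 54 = (c + 2)*(c^3 + 3*c^2 - 9*c - 27) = (c + 2)*(c + 3)*(c^2 - 9) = (c + 2)*(c + 3)^2*(c - 3)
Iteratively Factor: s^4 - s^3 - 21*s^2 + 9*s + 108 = (s - 3)*(s^3 + 2*s^2 - 15*s - 36) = (s - 4)*(s - 3)*(s^2 + 6*s + 9) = (s - 4)*(s - 3)*(s + 3)*(s + 3)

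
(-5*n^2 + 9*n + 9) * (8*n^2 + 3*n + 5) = -40*n^4 + 57*n^3 + 74*n^2 + 72*n + 45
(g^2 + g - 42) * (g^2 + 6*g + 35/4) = g^4 + 7*g^3 - 109*g^2/4 - 973*g/4 - 735/2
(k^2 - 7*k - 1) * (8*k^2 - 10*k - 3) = 8*k^4 - 66*k^3 + 59*k^2 + 31*k + 3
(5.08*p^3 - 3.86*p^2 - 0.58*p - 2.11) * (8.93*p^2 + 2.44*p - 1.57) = 45.3644*p^5 - 22.0746*p^4 - 22.5734*p^3 - 14.1973*p^2 - 4.2378*p + 3.3127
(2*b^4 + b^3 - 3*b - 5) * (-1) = -2*b^4 - b^3 + 3*b + 5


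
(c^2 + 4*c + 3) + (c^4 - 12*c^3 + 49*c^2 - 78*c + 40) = c^4 - 12*c^3 + 50*c^2 - 74*c + 43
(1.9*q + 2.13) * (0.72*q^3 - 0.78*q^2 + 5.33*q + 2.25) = 1.368*q^4 + 0.0515999999999999*q^3 + 8.4656*q^2 + 15.6279*q + 4.7925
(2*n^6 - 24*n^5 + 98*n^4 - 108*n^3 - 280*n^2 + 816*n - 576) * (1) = 2*n^6 - 24*n^5 + 98*n^4 - 108*n^3 - 280*n^2 + 816*n - 576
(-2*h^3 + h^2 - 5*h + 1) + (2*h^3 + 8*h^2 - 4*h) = 9*h^2 - 9*h + 1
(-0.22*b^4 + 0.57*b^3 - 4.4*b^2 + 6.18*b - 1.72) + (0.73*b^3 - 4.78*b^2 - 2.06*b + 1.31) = -0.22*b^4 + 1.3*b^3 - 9.18*b^2 + 4.12*b - 0.41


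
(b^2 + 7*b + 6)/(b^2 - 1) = (b + 6)/(b - 1)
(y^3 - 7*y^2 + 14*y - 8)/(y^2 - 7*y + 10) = (y^2 - 5*y + 4)/(y - 5)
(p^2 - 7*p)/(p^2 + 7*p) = (p - 7)/(p + 7)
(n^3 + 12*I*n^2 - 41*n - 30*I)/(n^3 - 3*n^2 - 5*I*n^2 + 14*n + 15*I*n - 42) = (n^3 + 12*I*n^2 - 41*n - 30*I)/(n^3 - n^2*(3 + 5*I) + n*(14 + 15*I) - 42)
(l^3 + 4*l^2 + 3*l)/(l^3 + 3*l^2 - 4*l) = (l^2 + 4*l + 3)/(l^2 + 3*l - 4)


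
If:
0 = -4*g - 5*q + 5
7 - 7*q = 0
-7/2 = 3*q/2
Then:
No Solution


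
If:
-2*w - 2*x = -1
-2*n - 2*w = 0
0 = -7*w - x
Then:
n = 1/12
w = -1/12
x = 7/12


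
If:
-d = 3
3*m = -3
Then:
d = -3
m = -1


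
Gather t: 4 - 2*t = 4 - 2*t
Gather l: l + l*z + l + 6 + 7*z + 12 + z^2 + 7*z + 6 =l*(z + 2) + z^2 + 14*z + 24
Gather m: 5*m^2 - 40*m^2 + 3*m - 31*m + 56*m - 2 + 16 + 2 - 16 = -35*m^2 + 28*m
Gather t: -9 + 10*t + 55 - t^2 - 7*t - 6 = -t^2 + 3*t + 40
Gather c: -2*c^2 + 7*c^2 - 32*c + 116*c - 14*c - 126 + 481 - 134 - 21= 5*c^2 + 70*c + 200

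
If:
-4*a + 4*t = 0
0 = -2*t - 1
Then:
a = -1/2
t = -1/2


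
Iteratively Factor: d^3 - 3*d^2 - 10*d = (d + 2)*(d^2 - 5*d) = d*(d + 2)*(d - 5)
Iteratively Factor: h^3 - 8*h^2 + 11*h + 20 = (h - 5)*(h^2 - 3*h - 4) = (h - 5)*(h - 4)*(h + 1)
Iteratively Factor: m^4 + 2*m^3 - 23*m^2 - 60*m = (m)*(m^3 + 2*m^2 - 23*m - 60) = m*(m + 3)*(m^2 - m - 20) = m*(m - 5)*(m + 3)*(m + 4)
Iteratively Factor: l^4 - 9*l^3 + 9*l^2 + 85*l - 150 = (l - 5)*(l^3 - 4*l^2 - 11*l + 30) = (l - 5)^2*(l^2 + l - 6) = (l - 5)^2*(l - 2)*(l + 3)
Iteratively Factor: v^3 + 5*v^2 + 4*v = (v + 1)*(v^2 + 4*v) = (v + 1)*(v + 4)*(v)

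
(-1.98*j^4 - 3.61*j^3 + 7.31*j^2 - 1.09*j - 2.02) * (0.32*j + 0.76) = -0.6336*j^5 - 2.66*j^4 - 0.4044*j^3 + 5.2068*j^2 - 1.4748*j - 1.5352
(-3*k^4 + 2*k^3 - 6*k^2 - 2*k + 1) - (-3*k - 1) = -3*k^4 + 2*k^3 - 6*k^2 + k + 2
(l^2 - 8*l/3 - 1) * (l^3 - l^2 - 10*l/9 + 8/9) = l^5 - 11*l^4/3 + 5*l^3/9 + 131*l^2/27 - 34*l/27 - 8/9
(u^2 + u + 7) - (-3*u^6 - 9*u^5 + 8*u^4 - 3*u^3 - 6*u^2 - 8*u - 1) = 3*u^6 + 9*u^5 - 8*u^4 + 3*u^3 + 7*u^2 + 9*u + 8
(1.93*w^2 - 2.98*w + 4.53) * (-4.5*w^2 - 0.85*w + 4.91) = -8.685*w^4 + 11.7695*w^3 - 8.3757*w^2 - 18.4823*w + 22.2423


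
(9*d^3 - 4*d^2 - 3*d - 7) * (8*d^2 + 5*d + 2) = 72*d^5 + 13*d^4 - 26*d^3 - 79*d^2 - 41*d - 14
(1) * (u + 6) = u + 6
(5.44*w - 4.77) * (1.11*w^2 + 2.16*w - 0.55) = 6.0384*w^3 + 6.4557*w^2 - 13.2952*w + 2.6235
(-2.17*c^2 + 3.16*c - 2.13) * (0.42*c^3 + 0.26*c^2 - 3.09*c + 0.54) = -0.9114*c^5 + 0.763*c^4 + 6.6323*c^3 - 11.49*c^2 + 8.2881*c - 1.1502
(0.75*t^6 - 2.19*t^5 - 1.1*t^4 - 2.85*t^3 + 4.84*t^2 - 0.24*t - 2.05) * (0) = 0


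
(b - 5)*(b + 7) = b^2 + 2*b - 35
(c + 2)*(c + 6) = c^2 + 8*c + 12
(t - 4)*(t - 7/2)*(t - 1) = t^3 - 17*t^2/2 + 43*t/2 - 14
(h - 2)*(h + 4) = h^2 + 2*h - 8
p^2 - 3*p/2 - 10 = (p - 4)*(p + 5/2)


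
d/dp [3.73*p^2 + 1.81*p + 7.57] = 7.46*p + 1.81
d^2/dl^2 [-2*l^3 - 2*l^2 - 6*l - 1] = -12*l - 4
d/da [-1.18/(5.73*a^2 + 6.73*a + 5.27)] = (13.5228*a + 7.9414)/(5.73*a^2 + 6.73*a + 5.27)^2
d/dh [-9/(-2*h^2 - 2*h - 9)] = 18*(-2*h - 1)/(2*h^2 + 2*h + 9)^2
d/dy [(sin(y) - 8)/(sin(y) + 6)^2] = (22 - sin(y))*cos(y)/(sin(y) + 6)^3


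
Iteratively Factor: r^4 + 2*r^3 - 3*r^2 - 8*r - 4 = (r + 1)*(r^3 + r^2 - 4*r - 4) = (r + 1)^2*(r^2 - 4) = (r - 2)*(r + 1)^2*(r + 2)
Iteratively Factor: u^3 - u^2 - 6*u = (u)*(u^2 - u - 6) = u*(u - 3)*(u + 2)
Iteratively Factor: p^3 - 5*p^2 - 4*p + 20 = (p + 2)*(p^2 - 7*p + 10) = (p - 5)*(p + 2)*(p - 2)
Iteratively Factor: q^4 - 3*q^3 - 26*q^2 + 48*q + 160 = (q - 5)*(q^3 + 2*q^2 - 16*q - 32) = (q - 5)*(q - 4)*(q^2 + 6*q + 8) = (q - 5)*(q - 4)*(q + 2)*(q + 4)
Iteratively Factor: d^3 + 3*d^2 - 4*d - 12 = (d - 2)*(d^2 + 5*d + 6) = (d - 2)*(d + 3)*(d + 2)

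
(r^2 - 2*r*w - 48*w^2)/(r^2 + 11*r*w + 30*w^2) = (r - 8*w)/(r + 5*w)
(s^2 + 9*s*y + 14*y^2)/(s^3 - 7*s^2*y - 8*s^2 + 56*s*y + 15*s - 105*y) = (s^2 + 9*s*y + 14*y^2)/(s^3 - 7*s^2*y - 8*s^2 + 56*s*y + 15*s - 105*y)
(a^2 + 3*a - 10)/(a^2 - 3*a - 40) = (a - 2)/(a - 8)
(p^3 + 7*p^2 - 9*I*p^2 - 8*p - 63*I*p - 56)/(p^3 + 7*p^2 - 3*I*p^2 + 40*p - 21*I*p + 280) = (p - I)/(p + 5*I)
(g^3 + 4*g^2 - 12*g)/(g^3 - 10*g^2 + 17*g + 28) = g*(g^2 + 4*g - 12)/(g^3 - 10*g^2 + 17*g + 28)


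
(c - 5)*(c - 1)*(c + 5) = c^3 - c^2 - 25*c + 25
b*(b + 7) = b^2 + 7*b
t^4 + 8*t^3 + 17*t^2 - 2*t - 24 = (t - 1)*(t + 2)*(t + 3)*(t + 4)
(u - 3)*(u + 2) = u^2 - u - 6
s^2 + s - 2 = (s - 1)*(s + 2)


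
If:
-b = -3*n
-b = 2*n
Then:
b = 0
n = 0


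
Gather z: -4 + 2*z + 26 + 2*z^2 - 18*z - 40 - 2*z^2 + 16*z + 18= 0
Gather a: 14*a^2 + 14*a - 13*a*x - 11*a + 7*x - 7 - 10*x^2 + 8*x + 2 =14*a^2 + a*(3 - 13*x) - 10*x^2 + 15*x - 5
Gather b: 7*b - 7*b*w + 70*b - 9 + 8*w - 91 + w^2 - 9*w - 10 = b*(77 - 7*w) + w^2 - w - 110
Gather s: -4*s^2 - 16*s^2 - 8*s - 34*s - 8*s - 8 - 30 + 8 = -20*s^2 - 50*s - 30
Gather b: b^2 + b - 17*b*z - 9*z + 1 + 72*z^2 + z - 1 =b^2 + b*(1 - 17*z) + 72*z^2 - 8*z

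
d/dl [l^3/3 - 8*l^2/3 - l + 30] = l^2 - 16*l/3 - 1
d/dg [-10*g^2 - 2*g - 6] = -20*g - 2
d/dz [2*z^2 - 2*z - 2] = 4*z - 2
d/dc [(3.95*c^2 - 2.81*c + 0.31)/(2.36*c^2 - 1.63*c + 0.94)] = (0.193100000000001*c^2 + 5.9628*c - 2.1361)/(5.5696*c^4 - 7.6936*c^3 + 7.0937*c^2 - 3.0644*c + 0.8836)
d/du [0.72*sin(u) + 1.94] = 0.72*cos(u)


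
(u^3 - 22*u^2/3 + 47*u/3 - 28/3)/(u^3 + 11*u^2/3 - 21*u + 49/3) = (u - 4)/(u + 7)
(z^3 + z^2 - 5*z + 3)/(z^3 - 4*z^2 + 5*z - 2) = (z + 3)/(z - 2)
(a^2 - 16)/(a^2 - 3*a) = (a^2 - 16)/(a*(a - 3))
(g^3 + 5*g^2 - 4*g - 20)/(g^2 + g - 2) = (g^2 + 3*g - 10)/(g - 1)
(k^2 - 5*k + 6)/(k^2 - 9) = (k - 2)/(k + 3)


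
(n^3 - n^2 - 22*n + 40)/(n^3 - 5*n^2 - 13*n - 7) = (-n^3 + n^2 + 22*n - 40)/(-n^3 + 5*n^2 + 13*n + 7)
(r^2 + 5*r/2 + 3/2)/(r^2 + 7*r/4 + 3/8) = 4*(r + 1)/(4*r + 1)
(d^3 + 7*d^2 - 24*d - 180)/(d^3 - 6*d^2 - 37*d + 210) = (d + 6)/(d - 7)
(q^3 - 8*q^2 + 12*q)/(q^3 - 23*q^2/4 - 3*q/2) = 4*(q - 2)/(4*q + 1)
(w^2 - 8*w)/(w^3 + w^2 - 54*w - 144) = w/(w^2 + 9*w + 18)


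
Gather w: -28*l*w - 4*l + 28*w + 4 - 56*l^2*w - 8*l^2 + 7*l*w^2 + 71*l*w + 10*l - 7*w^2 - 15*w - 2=-8*l^2 + 6*l + w^2*(7*l - 7) + w*(-56*l^2 + 43*l + 13) + 2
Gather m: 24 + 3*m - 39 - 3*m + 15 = 0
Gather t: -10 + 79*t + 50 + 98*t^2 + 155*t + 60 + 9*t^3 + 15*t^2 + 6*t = 9*t^3 + 113*t^2 + 240*t + 100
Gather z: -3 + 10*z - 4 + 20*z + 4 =30*z - 3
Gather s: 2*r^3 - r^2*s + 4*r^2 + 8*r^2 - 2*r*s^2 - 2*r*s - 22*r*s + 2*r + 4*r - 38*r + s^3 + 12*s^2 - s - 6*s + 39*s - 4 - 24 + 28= 2*r^3 + 12*r^2 - 32*r + s^3 + s^2*(12 - 2*r) + s*(-r^2 - 24*r + 32)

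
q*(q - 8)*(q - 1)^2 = q^4 - 10*q^3 + 17*q^2 - 8*q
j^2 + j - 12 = (j - 3)*(j + 4)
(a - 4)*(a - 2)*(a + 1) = a^3 - 5*a^2 + 2*a + 8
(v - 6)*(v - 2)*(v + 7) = v^3 - v^2 - 44*v + 84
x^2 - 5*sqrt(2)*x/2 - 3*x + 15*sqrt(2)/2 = (x - 3)*(x - 5*sqrt(2)/2)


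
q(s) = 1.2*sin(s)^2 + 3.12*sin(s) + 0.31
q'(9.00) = -3.74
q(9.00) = 1.80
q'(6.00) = 2.35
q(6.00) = -0.47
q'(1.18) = 2.03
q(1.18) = 4.22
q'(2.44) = -3.57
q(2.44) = 2.82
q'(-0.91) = 0.75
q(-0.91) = -1.41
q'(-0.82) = 0.93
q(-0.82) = -1.33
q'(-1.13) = 0.41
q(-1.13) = -1.53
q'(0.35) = 3.70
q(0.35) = 1.52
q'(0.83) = 3.30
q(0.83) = 3.27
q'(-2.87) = -2.39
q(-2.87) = -0.44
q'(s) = 2.4*sin(s)*cos(s) + 3.12*cos(s)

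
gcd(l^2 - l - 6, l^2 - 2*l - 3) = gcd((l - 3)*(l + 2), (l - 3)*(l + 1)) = l - 3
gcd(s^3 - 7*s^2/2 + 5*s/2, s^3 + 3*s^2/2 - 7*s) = s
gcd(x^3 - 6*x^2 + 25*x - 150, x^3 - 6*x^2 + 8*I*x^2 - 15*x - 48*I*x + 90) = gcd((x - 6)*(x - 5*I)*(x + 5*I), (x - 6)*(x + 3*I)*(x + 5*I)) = x^2 + x*(-6 + 5*I) - 30*I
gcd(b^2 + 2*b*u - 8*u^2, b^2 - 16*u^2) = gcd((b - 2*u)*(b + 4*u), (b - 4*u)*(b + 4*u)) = b + 4*u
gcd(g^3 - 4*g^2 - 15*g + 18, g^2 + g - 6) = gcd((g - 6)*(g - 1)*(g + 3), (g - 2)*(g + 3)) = g + 3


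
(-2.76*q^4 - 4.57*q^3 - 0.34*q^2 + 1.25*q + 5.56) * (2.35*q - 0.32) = -6.486*q^5 - 9.8563*q^4 + 0.6634*q^3 + 3.0463*q^2 + 12.666*q - 1.7792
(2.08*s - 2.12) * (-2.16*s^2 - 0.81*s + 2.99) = -4.4928*s^3 + 2.8944*s^2 + 7.9364*s - 6.3388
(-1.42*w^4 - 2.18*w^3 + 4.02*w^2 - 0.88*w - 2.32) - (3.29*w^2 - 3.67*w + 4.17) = -1.42*w^4 - 2.18*w^3 + 0.73*w^2 + 2.79*w - 6.49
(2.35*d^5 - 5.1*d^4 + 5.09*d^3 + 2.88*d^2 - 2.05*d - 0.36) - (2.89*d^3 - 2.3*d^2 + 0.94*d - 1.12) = 2.35*d^5 - 5.1*d^4 + 2.2*d^3 + 5.18*d^2 - 2.99*d + 0.76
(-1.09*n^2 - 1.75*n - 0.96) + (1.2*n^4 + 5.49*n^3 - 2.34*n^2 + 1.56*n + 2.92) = 1.2*n^4 + 5.49*n^3 - 3.43*n^2 - 0.19*n + 1.96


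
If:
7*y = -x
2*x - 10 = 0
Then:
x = 5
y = -5/7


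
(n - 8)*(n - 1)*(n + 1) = n^3 - 8*n^2 - n + 8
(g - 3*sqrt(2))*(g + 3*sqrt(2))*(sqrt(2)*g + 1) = sqrt(2)*g^3 + g^2 - 18*sqrt(2)*g - 18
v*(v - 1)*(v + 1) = v^3 - v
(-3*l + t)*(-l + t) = 3*l^2 - 4*l*t + t^2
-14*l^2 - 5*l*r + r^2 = (-7*l + r)*(2*l + r)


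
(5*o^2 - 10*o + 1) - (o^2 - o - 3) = 4*o^2 - 9*o + 4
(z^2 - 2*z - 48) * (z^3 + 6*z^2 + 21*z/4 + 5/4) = z^5 + 4*z^4 - 219*z^3/4 - 1189*z^2/4 - 509*z/2 - 60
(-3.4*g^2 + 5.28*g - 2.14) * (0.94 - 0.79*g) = 2.686*g^3 - 7.3672*g^2 + 6.6538*g - 2.0116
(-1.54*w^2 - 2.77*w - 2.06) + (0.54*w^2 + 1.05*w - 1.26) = -1.0*w^2 - 1.72*w - 3.32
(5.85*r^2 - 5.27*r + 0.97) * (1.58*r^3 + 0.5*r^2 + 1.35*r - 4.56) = 9.243*r^5 - 5.4016*r^4 + 6.7951*r^3 - 33.3055*r^2 + 25.3407*r - 4.4232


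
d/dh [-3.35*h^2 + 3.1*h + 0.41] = 3.1 - 6.7*h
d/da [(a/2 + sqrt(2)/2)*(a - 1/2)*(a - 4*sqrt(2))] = 3*a^2/2 - 3*sqrt(2)*a - a/2 - 4 + 3*sqrt(2)/4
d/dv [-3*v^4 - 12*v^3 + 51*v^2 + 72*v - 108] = -12*v^3 - 36*v^2 + 102*v + 72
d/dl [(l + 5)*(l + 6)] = 2*l + 11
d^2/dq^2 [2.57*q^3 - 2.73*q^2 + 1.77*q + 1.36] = 15.42*q - 5.46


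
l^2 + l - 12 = (l - 3)*(l + 4)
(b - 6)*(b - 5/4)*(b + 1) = b^3 - 25*b^2/4 + b/4 + 15/2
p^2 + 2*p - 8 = (p - 2)*(p + 4)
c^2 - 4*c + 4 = (c - 2)^2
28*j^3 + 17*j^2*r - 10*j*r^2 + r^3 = (-7*j + r)*(-4*j + r)*(j + r)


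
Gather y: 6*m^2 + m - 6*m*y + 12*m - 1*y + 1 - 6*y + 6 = 6*m^2 + 13*m + y*(-6*m - 7) + 7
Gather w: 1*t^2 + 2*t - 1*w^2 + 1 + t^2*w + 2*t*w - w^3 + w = t^2 + 2*t - w^3 - w^2 + w*(t^2 + 2*t + 1) + 1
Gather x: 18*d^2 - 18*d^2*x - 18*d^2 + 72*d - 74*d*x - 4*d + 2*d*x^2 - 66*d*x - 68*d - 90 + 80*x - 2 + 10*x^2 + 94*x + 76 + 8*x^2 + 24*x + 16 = x^2*(2*d + 18) + x*(-18*d^2 - 140*d + 198)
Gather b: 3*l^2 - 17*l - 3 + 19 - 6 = 3*l^2 - 17*l + 10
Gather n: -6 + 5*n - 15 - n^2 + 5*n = -n^2 + 10*n - 21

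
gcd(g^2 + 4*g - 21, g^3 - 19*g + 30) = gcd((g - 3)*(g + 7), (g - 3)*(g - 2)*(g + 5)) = g - 3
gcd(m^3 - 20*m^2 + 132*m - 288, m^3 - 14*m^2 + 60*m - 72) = m^2 - 12*m + 36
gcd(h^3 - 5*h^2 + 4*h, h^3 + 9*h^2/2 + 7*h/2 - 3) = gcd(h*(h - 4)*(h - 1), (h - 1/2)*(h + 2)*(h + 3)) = 1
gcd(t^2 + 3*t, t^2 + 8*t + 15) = t + 3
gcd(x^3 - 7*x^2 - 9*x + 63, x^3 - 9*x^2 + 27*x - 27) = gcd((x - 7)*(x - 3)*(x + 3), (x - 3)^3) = x - 3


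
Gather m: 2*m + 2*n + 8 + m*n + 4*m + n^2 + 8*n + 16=m*(n + 6) + n^2 + 10*n + 24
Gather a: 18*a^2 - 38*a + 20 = 18*a^2 - 38*a + 20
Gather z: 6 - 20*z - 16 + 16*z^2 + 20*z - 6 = 16*z^2 - 16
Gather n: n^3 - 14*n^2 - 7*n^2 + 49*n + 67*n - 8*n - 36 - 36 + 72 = n^3 - 21*n^2 + 108*n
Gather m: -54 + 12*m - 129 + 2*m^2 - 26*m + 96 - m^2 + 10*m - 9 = m^2 - 4*m - 96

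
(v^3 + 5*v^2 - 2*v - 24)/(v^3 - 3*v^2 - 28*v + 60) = (v^2 + 7*v + 12)/(v^2 - v - 30)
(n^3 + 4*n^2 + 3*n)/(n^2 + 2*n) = (n^2 + 4*n + 3)/(n + 2)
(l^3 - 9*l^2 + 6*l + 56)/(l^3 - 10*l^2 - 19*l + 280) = (l^2 - 2*l - 8)/(l^2 - 3*l - 40)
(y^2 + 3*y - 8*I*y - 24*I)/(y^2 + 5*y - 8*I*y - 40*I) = (y + 3)/(y + 5)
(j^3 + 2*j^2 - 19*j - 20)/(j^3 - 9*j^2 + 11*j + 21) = (j^2 + j - 20)/(j^2 - 10*j + 21)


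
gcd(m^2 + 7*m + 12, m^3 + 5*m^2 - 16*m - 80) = m + 4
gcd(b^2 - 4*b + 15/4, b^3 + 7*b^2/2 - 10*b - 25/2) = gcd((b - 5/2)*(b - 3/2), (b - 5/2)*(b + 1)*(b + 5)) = b - 5/2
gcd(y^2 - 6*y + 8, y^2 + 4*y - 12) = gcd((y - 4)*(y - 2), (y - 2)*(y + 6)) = y - 2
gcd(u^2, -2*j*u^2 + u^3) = u^2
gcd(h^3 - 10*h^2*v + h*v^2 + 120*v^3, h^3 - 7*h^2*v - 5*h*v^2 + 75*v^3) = -h^2 + 2*h*v + 15*v^2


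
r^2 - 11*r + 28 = (r - 7)*(r - 4)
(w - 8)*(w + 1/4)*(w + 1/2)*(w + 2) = w^4 - 21*w^3/4 - 163*w^2/8 - 51*w/4 - 2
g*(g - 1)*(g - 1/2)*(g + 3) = g^4 + 3*g^3/2 - 4*g^2 + 3*g/2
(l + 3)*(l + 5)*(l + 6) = l^3 + 14*l^2 + 63*l + 90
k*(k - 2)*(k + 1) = k^3 - k^2 - 2*k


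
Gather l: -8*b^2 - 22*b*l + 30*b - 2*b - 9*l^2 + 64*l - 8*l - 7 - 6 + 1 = -8*b^2 + 28*b - 9*l^2 + l*(56 - 22*b) - 12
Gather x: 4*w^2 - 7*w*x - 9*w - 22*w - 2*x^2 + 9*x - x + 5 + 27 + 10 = 4*w^2 - 31*w - 2*x^2 + x*(8 - 7*w) + 42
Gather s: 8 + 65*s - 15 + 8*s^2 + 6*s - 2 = 8*s^2 + 71*s - 9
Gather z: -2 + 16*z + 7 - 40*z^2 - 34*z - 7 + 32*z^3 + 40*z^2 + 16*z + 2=32*z^3 - 2*z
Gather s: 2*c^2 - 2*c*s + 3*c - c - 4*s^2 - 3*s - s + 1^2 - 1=2*c^2 + 2*c - 4*s^2 + s*(-2*c - 4)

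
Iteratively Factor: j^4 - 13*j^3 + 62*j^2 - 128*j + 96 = (j - 2)*(j^3 - 11*j^2 + 40*j - 48) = (j - 4)*(j - 2)*(j^2 - 7*j + 12) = (j - 4)^2*(j - 2)*(j - 3)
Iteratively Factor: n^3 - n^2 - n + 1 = (n - 1)*(n^2 - 1) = (n - 1)*(n + 1)*(n - 1)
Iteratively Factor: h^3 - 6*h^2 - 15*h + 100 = (h - 5)*(h^2 - h - 20) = (h - 5)^2*(h + 4)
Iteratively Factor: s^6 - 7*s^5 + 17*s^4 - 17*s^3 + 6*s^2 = (s)*(s^5 - 7*s^4 + 17*s^3 - 17*s^2 + 6*s) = s*(s - 2)*(s^4 - 5*s^3 + 7*s^2 - 3*s) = s^2*(s - 2)*(s^3 - 5*s^2 + 7*s - 3) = s^2*(s - 2)*(s - 1)*(s^2 - 4*s + 3) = s^2*(s - 2)*(s - 1)^2*(s - 3)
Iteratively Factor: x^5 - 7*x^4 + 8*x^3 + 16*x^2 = (x)*(x^4 - 7*x^3 + 8*x^2 + 16*x) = x*(x - 4)*(x^3 - 3*x^2 - 4*x) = x*(x - 4)*(x + 1)*(x^2 - 4*x) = x^2*(x - 4)*(x + 1)*(x - 4)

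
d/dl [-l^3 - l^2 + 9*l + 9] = -3*l^2 - 2*l + 9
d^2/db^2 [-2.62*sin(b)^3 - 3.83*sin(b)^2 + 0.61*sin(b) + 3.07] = 1.355*sin(b) - 5.895*sin(3*b) - 7.66*cos(2*b)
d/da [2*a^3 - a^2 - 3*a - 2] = 6*a^2 - 2*a - 3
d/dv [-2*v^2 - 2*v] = -4*v - 2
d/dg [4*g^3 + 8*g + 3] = 12*g^2 + 8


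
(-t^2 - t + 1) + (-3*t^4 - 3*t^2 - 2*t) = -3*t^4 - 4*t^2 - 3*t + 1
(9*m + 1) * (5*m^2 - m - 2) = 45*m^3 - 4*m^2 - 19*m - 2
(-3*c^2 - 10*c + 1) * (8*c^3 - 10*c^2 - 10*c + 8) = -24*c^5 - 50*c^4 + 138*c^3 + 66*c^2 - 90*c + 8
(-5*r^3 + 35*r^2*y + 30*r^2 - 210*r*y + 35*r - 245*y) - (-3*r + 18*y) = -5*r^3 + 35*r^2*y + 30*r^2 - 210*r*y + 38*r - 263*y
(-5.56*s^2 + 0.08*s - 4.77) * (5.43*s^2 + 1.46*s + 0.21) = -30.1908*s^4 - 7.6832*s^3 - 26.9519*s^2 - 6.9474*s - 1.0017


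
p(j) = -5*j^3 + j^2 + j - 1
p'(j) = -15*j^2 + 2*j + 1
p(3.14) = -142.80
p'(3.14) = -140.61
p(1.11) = -5.50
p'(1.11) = -15.26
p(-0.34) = -1.03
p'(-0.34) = -1.41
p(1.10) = -5.34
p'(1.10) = -14.95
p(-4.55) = 486.13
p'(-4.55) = -318.64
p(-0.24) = -1.11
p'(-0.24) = -0.34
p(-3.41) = 205.48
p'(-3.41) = -180.24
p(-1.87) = 33.32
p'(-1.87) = -55.19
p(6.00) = -1039.00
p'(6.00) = -527.00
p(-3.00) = 140.00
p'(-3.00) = -140.00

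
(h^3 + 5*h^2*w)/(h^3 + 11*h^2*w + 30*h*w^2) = h/(h + 6*w)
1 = 1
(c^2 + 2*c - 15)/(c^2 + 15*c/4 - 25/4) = 4*(c - 3)/(4*c - 5)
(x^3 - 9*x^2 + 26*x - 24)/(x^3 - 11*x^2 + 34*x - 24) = (x^2 - 5*x + 6)/(x^2 - 7*x + 6)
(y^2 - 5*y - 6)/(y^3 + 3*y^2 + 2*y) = (y - 6)/(y*(y + 2))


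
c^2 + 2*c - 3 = (c - 1)*(c + 3)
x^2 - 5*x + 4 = (x - 4)*(x - 1)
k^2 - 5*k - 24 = (k - 8)*(k + 3)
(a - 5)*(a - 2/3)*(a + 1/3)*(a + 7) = a^4 + 5*a^3/3 - 323*a^2/9 + 101*a/9 + 70/9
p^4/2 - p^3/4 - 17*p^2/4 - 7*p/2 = p*(p/2 + 1)*(p - 7/2)*(p + 1)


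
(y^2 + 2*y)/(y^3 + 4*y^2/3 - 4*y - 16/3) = 3*y/(3*y^2 - 2*y - 8)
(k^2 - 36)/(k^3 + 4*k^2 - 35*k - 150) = (k + 6)/(k^2 + 10*k + 25)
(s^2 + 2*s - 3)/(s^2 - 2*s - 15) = (s - 1)/(s - 5)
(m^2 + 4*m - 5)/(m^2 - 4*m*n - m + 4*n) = (m + 5)/(m - 4*n)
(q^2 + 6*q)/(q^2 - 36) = q/(q - 6)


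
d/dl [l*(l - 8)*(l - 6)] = 3*l^2 - 28*l + 48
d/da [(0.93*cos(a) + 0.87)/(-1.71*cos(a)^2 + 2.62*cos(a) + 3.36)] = (1.5903*sin(a)^2 - 2.9754*cos(a) - 2.4357)*sin(a)/(-1.71*cos(a)^2 + 2.62*cos(a) + 3.36)^2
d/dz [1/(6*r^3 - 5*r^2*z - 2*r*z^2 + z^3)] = (5*r^2 + 4*r*z - 3*z^2)/(6*r^3 - 5*r^2*z - 2*r*z^2 + z^3)^2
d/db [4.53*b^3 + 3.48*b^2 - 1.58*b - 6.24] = 13.59*b^2 + 6.96*b - 1.58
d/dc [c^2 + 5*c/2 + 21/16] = 2*c + 5/2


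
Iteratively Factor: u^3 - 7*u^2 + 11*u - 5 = (u - 5)*(u^2 - 2*u + 1) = (u - 5)*(u - 1)*(u - 1)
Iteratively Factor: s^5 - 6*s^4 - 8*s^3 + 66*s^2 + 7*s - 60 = (s + 3)*(s^4 - 9*s^3 + 19*s^2 + 9*s - 20) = (s - 4)*(s + 3)*(s^3 - 5*s^2 - s + 5) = (s - 4)*(s - 1)*(s + 3)*(s^2 - 4*s - 5) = (s - 4)*(s - 1)*(s + 1)*(s + 3)*(s - 5)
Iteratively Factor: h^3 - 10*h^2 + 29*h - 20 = (h - 4)*(h^2 - 6*h + 5) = (h - 4)*(h - 1)*(h - 5)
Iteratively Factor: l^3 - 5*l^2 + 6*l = (l)*(l^2 - 5*l + 6) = l*(l - 2)*(l - 3)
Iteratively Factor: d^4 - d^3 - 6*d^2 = (d - 3)*(d^3 + 2*d^2) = d*(d - 3)*(d^2 + 2*d) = d*(d - 3)*(d + 2)*(d)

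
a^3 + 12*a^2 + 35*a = a*(a + 5)*(a + 7)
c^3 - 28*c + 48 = (c - 4)*(c - 2)*(c + 6)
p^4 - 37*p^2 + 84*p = p*(p - 4)*(p - 3)*(p + 7)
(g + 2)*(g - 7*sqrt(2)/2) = g^2 - 7*sqrt(2)*g/2 + 2*g - 7*sqrt(2)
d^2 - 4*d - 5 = (d - 5)*(d + 1)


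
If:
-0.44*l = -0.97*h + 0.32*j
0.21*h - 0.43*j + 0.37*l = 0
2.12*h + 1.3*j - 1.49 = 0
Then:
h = 0.37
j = 0.54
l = 0.42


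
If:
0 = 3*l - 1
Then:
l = 1/3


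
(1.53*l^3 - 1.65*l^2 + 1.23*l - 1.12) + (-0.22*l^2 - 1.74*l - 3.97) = 1.53*l^3 - 1.87*l^2 - 0.51*l - 5.09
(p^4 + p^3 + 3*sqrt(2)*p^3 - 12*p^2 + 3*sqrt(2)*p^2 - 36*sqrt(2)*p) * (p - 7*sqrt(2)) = p^5 - 4*sqrt(2)*p^4 + p^4 - 54*p^3 - 4*sqrt(2)*p^3 - 42*p^2 + 48*sqrt(2)*p^2 + 504*p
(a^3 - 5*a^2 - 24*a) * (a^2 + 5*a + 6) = a^5 - 43*a^3 - 150*a^2 - 144*a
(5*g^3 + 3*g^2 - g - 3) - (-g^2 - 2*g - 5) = 5*g^3 + 4*g^2 + g + 2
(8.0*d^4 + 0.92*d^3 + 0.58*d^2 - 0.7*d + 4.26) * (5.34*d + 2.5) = 42.72*d^5 + 24.9128*d^4 + 5.3972*d^3 - 2.288*d^2 + 20.9984*d + 10.65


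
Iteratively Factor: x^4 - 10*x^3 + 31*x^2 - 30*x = (x - 5)*(x^3 - 5*x^2 + 6*x) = (x - 5)*(x - 3)*(x^2 - 2*x) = x*(x - 5)*(x - 3)*(x - 2)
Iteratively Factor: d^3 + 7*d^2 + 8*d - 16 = (d + 4)*(d^2 + 3*d - 4) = (d + 4)^2*(d - 1)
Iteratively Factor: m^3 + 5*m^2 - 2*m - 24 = (m - 2)*(m^2 + 7*m + 12) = (m - 2)*(m + 4)*(m + 3)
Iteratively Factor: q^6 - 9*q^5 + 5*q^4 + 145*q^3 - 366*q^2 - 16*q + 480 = (q - 3)*(q^5 - 6*q^4 - 13*q^3 + 106*q^2 - 48*q - 160) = (q - 5)*(q - 3)*(q^4 - q^3 - 18*q^2 + 16*q + 32) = (q - 5)*(q - 3)*(q + 4)*(q^3 - 5*q^2 + 2*q + 8) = (q - 5)*(q - 3)*(q + 1)*(q + 4)*(q^2 - 6*q + 8) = (q - 5)*(q - 3)*(q - 2)*(q + 1)*(q + 4)*(q - 4)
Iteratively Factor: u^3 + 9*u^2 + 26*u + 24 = (u + 4)*(u^2 + 5*u + 6) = (u + 2)*(u + 4)*(u + 3)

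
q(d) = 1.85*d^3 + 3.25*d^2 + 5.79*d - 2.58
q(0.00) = -2.58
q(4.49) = 256.40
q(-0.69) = -5.64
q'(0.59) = 11.56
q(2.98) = 92.49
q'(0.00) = 5.79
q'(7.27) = 346.38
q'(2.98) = 74.45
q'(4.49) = 146.86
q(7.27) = 922.13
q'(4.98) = 175.80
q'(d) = 5.55*d^2 + 6.5*d + 5.79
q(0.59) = 2.35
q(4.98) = 335.34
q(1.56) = 21.38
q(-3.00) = -40.65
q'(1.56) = 29.44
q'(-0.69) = 3.95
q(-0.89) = -6.46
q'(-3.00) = 36.24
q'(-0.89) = 4.40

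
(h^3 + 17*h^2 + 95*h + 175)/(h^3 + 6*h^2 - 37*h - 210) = (h + 5)/(h - 6)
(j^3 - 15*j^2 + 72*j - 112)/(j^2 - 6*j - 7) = (j^2 - 8*j + 16)/(j + 1)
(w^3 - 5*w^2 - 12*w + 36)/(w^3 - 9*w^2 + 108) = (w - 2)/(w - 6)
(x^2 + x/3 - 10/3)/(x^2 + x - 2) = (x - 5/3)/(x - 1)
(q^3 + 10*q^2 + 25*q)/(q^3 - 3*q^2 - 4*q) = (q^2 + 10*q + 25)/(q^2 - 3*q - 4)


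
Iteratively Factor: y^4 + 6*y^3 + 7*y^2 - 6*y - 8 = (y + 1)*(y^3 + 5*y^2 + 2*y - 8) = (y + 1)*(y + 4)*(y^2 + y - 2) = (y + 1)*(y + 2)*(y + 4)*(y - 1)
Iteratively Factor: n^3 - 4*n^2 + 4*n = (n)*(n^2 - 4*n + 4) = n*(n - 2)*(n - 2)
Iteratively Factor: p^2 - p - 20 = (p - 5)*(p + 4)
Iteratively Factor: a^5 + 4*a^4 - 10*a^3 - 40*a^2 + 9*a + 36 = (a - 3)*(a^4 + 7*a^3 + 11*a^2 - 7*a - 12) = (a - 3)*(a + 3)*(a^3 + 4*a^2 - a - 4) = (a - 3)*(a + 3)*(a + 4)*(a^2 - 1) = (a - 3)*(a + 1)*(a + 3)*(a + 4)*(a - 1)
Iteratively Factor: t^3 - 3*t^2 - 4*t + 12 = (t - 3)*(t^2 - 4) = (t - 3)*(t + 2)*(t - 2)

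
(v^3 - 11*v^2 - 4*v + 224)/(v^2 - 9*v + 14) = (v^2 - 4*v - 32)/(v - 2)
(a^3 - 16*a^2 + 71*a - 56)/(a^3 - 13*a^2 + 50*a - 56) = (a^2 - 9*a + 8)/(a^2 - 6*a + 8)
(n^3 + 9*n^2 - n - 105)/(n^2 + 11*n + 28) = (n^2 + 2*n - 15)/(n + 4)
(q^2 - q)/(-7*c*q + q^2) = (1 - q)/(7*c - q)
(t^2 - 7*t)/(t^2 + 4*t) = (t - 7)/(t + 4)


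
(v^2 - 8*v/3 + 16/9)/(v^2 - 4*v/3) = (v - 4/3)/v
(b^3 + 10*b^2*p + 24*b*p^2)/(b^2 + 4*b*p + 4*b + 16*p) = b*(b + 6*p)/(b + 4)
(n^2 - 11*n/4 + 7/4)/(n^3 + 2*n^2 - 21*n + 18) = (n - 7/4)/(n^2 + 3*n - 18)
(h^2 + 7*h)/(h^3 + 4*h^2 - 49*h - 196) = h/(h^2 - 3*h - 28)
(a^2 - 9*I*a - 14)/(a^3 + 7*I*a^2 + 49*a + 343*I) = (a - 2*I)/(a^2 + 14*I*a - 49)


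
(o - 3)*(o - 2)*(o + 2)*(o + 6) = o^4 + 3*o^3 - 22*o^2 - 12*o + 72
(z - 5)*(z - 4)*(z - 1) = z^3 - 10*z^2 + 29*z - 20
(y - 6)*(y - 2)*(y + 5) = y^3 - 3*y^2 - 28*y + 60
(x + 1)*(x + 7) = x^2 + 8*x + 7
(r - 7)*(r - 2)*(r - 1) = r^3 - 10*r^2 + 23*r - 14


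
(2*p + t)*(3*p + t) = 6*p^2 + 5*p*t + t^2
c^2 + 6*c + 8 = (c + 2)*(c + 4)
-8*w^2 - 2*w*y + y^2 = (-4*w + y)*(2*w + y)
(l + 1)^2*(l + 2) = l^3 + 4*l^2 + 5*l + 2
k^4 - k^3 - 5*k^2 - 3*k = k*(k - 3)*(k + 1)^2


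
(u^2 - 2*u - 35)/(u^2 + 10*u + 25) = (u - 7)/(u + 5)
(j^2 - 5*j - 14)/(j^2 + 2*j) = (j - 7)/j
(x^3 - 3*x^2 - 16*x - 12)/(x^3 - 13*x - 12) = (x^2 - 4*x - 12)/(x^2 - x - 12)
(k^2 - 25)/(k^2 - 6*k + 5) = (k + 5)/(k - 1)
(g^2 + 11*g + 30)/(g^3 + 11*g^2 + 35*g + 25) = (g + 6)/(g^2 + 6*g + 5)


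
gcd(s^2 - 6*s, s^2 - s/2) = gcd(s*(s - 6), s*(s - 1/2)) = s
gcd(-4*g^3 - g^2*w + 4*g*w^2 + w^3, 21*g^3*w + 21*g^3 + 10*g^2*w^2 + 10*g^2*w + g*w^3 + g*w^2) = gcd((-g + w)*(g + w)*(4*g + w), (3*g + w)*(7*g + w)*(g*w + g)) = 1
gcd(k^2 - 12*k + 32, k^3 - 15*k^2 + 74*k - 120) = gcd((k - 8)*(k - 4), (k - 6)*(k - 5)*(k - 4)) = k - 4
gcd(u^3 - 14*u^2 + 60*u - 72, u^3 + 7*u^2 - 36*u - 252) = u - 6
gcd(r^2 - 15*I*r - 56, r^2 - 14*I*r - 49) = r - 7*I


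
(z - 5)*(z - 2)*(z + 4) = z^3 - 3*z^2 - 18*z + 40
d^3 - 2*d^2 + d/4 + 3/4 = (d - 3/2)*(d - 1)*(d + 1/2)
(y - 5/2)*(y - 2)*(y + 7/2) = y^3 - y^2 - 43*y/4 + 35/2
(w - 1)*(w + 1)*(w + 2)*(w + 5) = w^4 + 7*w^3 + 9*w^2 - 7*w - 10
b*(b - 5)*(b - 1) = b^3 - 6*b^2 + 5*b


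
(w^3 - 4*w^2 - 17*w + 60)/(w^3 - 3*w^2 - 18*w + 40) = (w - 3)/(w - 2)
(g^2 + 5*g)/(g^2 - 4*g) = (g + 5)/(g - 4)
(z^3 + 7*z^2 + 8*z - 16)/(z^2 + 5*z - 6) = (z^2 + 8*z + 16)/(z + 6)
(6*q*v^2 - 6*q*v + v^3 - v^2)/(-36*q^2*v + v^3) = (1 - v)/(6*q - v)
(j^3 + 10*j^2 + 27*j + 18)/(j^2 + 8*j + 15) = (j^2 + 7*j + 6)/(j + 5)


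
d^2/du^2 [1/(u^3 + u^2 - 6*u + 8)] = 2*(-(3*u + 1)*(u^3 + u^2 - 6*u + 8) + (3*u^2 + 2*u - 6)^2)/(u^3 + u^2 - 6*u + 8)^3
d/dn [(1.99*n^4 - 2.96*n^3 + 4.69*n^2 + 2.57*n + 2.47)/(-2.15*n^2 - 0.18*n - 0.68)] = (-8.557*n^5 + 5.2894*n^4 - 4.3472*n^3 + 10.7197*n^2 + 4.2426*n - 1.303)/(4.6225*n^4 + 0.774*n^3 + 2.9564*n^2 + 0.2448*n + 0.4624)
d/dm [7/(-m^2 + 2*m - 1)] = 14*(m - 1)/(m^2 - 2*m + 1)^2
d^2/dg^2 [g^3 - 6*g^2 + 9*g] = 6*g - 12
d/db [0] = 0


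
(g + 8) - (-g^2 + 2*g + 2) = g^2 - g + 6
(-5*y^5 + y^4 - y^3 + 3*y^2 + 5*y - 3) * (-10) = 50*y^5 - 10*y^4 + 10*y^3 - 30*y^2 - 50*y + 30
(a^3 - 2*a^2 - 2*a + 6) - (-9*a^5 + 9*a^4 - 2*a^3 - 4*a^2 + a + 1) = 9*a^5 - 9*a^4 + 3*a^3 + 2*a^2 - 3*a + 5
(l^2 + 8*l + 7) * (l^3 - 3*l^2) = l^5 + 5*l^4 - 17*l^3 - 21*l^2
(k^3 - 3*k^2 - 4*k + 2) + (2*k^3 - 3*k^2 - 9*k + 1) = 3*k^3 - 6*k^2 - 13*k + 3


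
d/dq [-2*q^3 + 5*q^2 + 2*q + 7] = -6*q^2 + 10*q + 2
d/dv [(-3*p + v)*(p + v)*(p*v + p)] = p*(-3*p^2 - 4*p*v - 2*p + 3*v^2 + 2*v)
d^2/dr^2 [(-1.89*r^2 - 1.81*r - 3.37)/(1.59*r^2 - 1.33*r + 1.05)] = (-17.145288*r^3 - 32.186052*r^2 + 60.890004*r - 9.892736)/(4.019679*r^6 - 10.087119*r^5 + 16.401168*r^4 - 15.675247*r^3 + 10.83096*r^2 - 4.398975*r + 1.157625)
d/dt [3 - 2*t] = -2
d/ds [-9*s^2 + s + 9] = 1 - 18*s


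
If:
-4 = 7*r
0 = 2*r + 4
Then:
No Solution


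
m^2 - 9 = (m - 3)*(m + 3)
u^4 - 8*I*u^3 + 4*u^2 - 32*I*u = u*(u - 8*I)*(u - 2*I)*(u + 2*I)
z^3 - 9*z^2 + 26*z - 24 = (z - 4)*(z - 3)*(z - 2)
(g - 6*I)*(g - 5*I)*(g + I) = g^3 - 10*I*g^2 - 19*g - 30*I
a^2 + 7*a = a*(a + 7)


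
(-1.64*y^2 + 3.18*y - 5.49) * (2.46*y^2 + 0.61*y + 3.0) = -4.0344*y^4 + 6.8224*y^3 - 16.4856*y^2 + 6.1911*y - 16.47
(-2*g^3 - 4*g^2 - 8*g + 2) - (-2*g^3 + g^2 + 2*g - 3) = -5*g^2 - 10*g + 5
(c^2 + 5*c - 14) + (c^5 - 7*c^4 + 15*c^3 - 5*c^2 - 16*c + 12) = c^5 - 7*c^4 + 15*c^3 - 4*c^2 - 11*c - 2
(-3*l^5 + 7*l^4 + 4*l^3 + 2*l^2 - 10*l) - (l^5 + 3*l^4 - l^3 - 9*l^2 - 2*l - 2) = -4*l^5 + 4*l^4 + 5*l^3 + 11*l^2 - 8*l + 2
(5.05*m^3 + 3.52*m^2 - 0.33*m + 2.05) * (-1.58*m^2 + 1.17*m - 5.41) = -7.979*m^5 + 0.346899999999999*m^4 - 22.6807*m^3 - 22.6683*m^2 + 4.1838*m - 11.0905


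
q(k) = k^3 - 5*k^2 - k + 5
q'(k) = 3*k^2 - 10*k - 1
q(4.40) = -11.02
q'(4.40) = 13.08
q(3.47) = -16.89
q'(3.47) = 0.42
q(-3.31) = -82.74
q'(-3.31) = 64.97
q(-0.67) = 3.12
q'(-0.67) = 7.05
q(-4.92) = -230.21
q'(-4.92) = 120.82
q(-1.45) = -7.11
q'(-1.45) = 19.81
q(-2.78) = -52.35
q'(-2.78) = 49.99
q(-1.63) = -10.99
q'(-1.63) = 23.27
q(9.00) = 320.00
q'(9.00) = 152.00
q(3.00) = -16.00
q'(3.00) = -4.00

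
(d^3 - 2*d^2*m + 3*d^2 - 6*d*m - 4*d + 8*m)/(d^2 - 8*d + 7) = (d^2 - 2*d*m + 4*d - 8*m)/(d - 7)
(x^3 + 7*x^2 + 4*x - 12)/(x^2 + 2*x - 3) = (x^2 + 8*x + 12)/(x + 3)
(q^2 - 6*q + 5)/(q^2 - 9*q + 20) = (q - 1)/(q - 4)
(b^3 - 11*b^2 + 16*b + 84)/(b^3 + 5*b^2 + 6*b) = (b^2 - 13*b + 42)/(b*(b + 3))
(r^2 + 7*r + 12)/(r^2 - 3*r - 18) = (r + 4)/(r - 6)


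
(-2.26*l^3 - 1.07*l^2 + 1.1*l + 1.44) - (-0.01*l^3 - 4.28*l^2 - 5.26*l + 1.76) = -2.25*l^3 + 3.21*l^2 + 6.36*l - 0.32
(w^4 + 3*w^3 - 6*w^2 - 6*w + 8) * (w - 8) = w^5 - 5*w^4 - 30*w^3 + 42*w^2 + 56*w - 64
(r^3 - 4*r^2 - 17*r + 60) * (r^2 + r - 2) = r^5 - 3*r^4 - 23*r^3 + 51*r^2 + 94*r - 120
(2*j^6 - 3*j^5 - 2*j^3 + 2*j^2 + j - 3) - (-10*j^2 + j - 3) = 2*j^6 - 3*j^5 - 2*j^3 + 12*j^2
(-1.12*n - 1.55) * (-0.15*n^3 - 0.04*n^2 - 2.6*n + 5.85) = 0.168*n^4 + 0.2773*n^3 + 2.974*n^2 - 2.522*n - 9.0675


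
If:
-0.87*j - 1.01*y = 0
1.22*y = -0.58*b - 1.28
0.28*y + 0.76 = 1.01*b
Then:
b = 0.41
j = 1.44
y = -1.24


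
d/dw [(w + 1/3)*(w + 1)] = 2*w + 4/3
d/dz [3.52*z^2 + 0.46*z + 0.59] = 7.04*z + 0.46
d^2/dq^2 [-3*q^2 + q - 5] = -6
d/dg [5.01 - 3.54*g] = -3.54000000000000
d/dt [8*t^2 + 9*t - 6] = 16*t + 9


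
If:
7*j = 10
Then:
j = 10/7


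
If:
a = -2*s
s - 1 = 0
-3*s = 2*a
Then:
No Solution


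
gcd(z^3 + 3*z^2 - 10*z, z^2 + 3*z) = z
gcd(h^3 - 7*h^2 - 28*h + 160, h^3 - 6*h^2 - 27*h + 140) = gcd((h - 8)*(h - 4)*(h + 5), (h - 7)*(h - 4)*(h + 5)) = h^2 + h - 20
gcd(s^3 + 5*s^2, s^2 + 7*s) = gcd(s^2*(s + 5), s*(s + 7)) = s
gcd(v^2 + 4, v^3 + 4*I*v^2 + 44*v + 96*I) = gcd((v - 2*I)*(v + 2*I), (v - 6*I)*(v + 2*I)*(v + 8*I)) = v + 2*I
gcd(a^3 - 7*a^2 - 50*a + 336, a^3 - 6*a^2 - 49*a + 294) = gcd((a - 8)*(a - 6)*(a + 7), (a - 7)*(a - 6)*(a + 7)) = a^2 + a - 42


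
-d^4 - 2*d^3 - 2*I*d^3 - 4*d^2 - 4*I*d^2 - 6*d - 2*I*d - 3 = (d - I)*(d + 3*I)*(I*d + I)^2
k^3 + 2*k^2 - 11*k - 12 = (k - 3)*(k + 1)*(k + 4)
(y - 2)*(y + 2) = y^2 - 4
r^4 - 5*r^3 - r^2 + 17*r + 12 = (r - 4)*(r - 3)*(r + 1)^2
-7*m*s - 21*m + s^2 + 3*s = (-7*m + s)*(s + 3)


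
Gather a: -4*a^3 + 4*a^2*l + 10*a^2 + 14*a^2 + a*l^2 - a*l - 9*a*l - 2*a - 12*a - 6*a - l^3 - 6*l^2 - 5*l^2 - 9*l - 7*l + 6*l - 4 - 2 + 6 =-4*a^3 + a^2*(4*l + 24) + a*(l^2 - 10*l - 20) - l^3 - 11*l^2 - 10*l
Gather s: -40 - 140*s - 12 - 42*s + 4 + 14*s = -168*s - 48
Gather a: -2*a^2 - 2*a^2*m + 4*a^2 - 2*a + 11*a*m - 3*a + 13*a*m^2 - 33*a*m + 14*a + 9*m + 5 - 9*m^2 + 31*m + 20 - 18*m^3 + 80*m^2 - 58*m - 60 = a^2*(2 - 2*m) + a*(13*m^2 - 22*m + 9) - 18*m^3 + 71*m^2 - 18*m - 35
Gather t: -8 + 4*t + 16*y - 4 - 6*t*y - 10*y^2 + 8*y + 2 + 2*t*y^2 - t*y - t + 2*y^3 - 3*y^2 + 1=t*(2*y^2 - 7*y + 3) + 2*y^3 - 13*y^2 + 24*y - 9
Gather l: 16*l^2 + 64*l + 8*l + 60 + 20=16*l^2 + 72*l + 80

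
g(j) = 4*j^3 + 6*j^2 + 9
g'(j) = 12*j^2 + 12*j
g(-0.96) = 10.99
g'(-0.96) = -0.46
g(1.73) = 47.67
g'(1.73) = 56.67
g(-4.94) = -326.79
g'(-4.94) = 233.56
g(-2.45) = -13.81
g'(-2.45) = 42.63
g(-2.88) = -36.79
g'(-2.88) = 64.97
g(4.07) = 378.07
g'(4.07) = 247.62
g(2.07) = 70.19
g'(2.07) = 76.26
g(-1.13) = 10.89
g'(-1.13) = 1.76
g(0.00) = 9.00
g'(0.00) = 0.00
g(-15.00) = -12141.00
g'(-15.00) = 2520.00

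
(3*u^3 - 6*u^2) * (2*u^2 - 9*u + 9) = 6*u^5 - 39*u^4 + 81*u^3 - 54*u^2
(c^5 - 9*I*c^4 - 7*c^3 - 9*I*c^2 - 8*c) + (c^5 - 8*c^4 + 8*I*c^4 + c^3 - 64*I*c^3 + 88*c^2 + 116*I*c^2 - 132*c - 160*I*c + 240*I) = 2*c^5 - 8*c^4 - I*c^4 - 6*c^3 - 64*I*c^3 + 88*c^2 + 107*I*c^2 - 140*c - 160*I*c + 240*I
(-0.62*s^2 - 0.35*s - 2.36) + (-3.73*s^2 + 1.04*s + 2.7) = -4.35*s^2 + 0.69*s + 0.34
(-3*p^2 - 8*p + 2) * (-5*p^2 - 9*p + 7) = 15*p^4 + 67*p^3 + 41*p^2 - 74*p + 14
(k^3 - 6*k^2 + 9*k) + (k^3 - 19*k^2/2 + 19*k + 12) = 2*k^3 - 31*k^2/2 + 28*k + 12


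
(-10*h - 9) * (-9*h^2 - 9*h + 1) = 90*h^3 + 171*h^2 + 71*h - 9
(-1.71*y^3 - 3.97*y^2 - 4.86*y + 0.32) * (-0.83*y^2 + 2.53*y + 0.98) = 1.4193*y^5 - 1.0312*y^4 - 7.6861*y^3 - 16.452*y^2 - 3.9532*y + 0.3136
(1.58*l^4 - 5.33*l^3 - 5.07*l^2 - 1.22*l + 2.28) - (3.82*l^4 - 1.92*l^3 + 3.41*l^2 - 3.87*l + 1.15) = -2.24*l^4 - 3.41*l^3 - 8.48*l^2 + 2.65*l + 1.13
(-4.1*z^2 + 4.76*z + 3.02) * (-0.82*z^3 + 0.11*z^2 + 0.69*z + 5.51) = 3.362*z^5 - 4.3542*z^4 - 4.7818*z^3 - 18.9744*z^2 + 28.3114*z + 16.6402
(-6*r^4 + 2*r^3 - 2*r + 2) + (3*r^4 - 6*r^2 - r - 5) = -3*r^4 + 2*r^3 - 6*r^2 - 3*r - 3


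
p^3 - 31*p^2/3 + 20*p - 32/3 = (p - 8)*(p - 4/3)*(p - 1)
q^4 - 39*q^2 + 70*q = q*(q - 5)*(q - 2)*(q + 7)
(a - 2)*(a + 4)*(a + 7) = a^3 + 9*a^2 + 6*a - 56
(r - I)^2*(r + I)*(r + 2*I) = r^4 + I*r^3 + 3*r^2 + I*r + 2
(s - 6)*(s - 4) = s^2 - 10*s + 24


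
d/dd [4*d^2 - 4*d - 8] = 8*d - 4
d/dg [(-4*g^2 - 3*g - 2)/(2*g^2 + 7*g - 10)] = 22*(-g^2 + 4*g + 2)/(4*g^4 + 28*g^3 + 9*g^2 - 140*g + 100)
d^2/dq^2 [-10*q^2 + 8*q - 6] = -20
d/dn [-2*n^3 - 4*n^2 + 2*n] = -6*n^2 - 8*n + 2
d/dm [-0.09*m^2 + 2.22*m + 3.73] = 2.22 - 0.18*m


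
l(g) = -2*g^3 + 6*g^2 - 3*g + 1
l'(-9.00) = -597.00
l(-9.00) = 1972.00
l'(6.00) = -147.00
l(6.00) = -233.00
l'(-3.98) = -145.80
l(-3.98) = 234.07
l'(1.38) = 2.13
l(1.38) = 3.03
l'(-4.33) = -167.45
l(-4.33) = 288.85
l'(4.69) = -78.70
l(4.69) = -87.42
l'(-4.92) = -207.28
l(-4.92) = 399.19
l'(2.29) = -6.98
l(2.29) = 1.58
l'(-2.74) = -80.93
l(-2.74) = 95.41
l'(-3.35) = -110.54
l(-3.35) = 153.58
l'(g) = -6*g^2 + 12*g - 3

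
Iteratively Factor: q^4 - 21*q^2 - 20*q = (q - 5)*(q^3 + 5*q^2 + 4*q) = (q - 5)*(q + 4)*(q^2 + q) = q*(q - 5)*(q + 4)*(q + 1)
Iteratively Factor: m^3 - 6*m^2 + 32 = (m - 4)*(m^2 - 2*m - 8) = (m - 4)^2*(m + 2)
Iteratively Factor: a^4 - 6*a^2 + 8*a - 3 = (a - 1)*(a^3 + a^2 - 5*a + 3) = (a - 1)^2*(a^2 + 2*a - 3) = (a - 1)^3*(a + 3)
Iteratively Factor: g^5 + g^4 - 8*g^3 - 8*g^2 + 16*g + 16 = (g + 2)*(g^4 - g^3 - 6*g^2 + 4*g + 8) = (g + 2)^2*(g^3 - 3*g^2 + 4) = (g - 2)*(g + 2)^2*(g^2 - g - 2) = (g - 2)^2*(g + 2)^2*(g + 1)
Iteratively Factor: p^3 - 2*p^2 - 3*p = (p + 1)*(p^2 - 3*p) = p*(p + 1)*(p - 3)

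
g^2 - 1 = (g - 1)*(g + 1)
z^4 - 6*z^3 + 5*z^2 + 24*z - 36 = (z - 3)^2*(z - 2)*(z + 2)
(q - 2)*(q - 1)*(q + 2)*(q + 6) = q^4 + 5*q^3 - 10*q^2 - 20*q + 24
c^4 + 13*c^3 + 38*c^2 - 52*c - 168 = (c - 2)*(c + 2)*(c + 6)*(c + 7)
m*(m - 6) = m^2 - 6*m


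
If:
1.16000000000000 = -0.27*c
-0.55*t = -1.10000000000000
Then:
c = -4.30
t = 2.00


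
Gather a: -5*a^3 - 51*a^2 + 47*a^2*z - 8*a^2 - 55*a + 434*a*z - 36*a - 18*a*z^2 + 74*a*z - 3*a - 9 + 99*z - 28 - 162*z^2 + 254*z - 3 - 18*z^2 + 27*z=-5*a^3 + a^2*(47*z - 59) + a*(-18*z^2 + 508*z - 94) - 180*z^2 + 380*z - 40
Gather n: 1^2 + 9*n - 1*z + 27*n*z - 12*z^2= n*(27*z + 9) - 12*z^2 - z + 1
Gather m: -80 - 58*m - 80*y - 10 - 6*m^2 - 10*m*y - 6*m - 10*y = -6*m^2 + m*(-10*y - 64) - 90*y - 90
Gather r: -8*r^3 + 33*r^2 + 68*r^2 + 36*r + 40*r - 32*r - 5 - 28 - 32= -8*r^3 + 101*r^2 + 44*r - 65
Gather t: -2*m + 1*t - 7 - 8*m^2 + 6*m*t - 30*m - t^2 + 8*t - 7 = -8*m^2 - 32*m - t^2 + t*(6*m + 9) - 14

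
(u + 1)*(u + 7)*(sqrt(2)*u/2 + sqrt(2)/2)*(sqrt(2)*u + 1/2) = u^4 + sqrt(2)*u^3/4 + 9*u^3 + 9*sqrt(2)*u^2/4 + 15*u^2 + 15*sqrt(2)*u/4 + 7*u + 7*sqrt(2)/4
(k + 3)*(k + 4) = k^2 + 7*k + 12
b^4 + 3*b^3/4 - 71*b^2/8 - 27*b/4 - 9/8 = (b - 3)*(b + 1/4)*(b + 1/2)*(b + 3)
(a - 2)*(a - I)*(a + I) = a^3 - 2*a^2 + a - 2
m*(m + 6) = m^2 + 6*m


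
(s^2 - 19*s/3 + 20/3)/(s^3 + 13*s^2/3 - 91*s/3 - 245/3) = (3*s - 4)/(3*s^2 + 28*s + 49)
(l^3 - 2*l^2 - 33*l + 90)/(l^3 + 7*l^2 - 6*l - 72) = (l - 5)/(l + 4)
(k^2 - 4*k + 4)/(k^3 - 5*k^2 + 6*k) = (k - 2)/(k*(k - 3))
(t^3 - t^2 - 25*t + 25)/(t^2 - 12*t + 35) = (t^2 + 4*t - 5)/(t - 7)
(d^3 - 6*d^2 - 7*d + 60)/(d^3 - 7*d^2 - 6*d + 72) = (d - 5)/(d - 6)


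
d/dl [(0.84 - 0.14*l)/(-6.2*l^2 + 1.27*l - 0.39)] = (-0.868*l^2 + 10.416*l - 1.0122)/(38.44*l^4 - 15.748*l^3 + 6.4489*l^2 - 0.9906*l + 0.1521)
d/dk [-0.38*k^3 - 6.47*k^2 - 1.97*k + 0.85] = -1.14*k^2 - 12.94*k - 1.97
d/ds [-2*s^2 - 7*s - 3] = -4*s - 7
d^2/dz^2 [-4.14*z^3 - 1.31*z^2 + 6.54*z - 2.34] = -24.84*z - 2.62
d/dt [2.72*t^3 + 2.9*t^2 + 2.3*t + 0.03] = 8.16*t^2 + 5.8*t + 2.3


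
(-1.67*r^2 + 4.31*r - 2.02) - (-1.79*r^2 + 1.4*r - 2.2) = 0.12*r^2 + 2.91*r + 0.18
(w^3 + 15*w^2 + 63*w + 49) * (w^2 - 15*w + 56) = w^5 - 106*w^3 - 56*w^2 + 2793*w + 2744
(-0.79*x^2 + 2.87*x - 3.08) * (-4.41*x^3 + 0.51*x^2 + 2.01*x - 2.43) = 3.4839*x^5 - 13.0596*x^4 + 13.4586*x^3 + 6.1176*x^2 - 13.1649*x + 7.4844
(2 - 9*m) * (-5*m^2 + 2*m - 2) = 45*m^3 - 28*m^2 + 22*m - 4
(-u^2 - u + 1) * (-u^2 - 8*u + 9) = u^4 + 9*u^3 - 2*u^2 - 17*u + 9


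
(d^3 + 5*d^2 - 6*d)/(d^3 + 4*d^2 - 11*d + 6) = d/(d - 1)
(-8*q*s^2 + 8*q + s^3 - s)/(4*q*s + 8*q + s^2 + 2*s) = (-8*q*s^2 + 8*q + s^3 - s)/(4*q*s + 8*q + s^2 + 2*s)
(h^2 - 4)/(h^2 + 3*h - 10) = (h + 2)/(h + 5)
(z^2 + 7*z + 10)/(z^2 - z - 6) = (z + 5)/(z - 3)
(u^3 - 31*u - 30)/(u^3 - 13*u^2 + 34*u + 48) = (u + 5)/(u - 8)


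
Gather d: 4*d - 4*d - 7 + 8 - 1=0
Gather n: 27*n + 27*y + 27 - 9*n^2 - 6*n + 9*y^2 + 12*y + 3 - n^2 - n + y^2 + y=-10*n^2 + 20*n + 10*y^2 + 40*y + 30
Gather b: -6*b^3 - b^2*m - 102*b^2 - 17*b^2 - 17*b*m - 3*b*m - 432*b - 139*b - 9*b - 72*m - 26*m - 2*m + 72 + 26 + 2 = -6*b^3 + b^2*(-m - 119) + b*(-20*m - 580) - 100*m + 100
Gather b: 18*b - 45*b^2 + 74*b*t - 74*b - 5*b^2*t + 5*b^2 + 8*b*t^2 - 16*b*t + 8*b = b^2*(-5*t - 40) + b*(8*t^2 + 58*t - 48)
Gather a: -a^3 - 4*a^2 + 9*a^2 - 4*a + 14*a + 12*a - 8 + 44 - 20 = -a^3 + 5*a^2 + 22*a + 16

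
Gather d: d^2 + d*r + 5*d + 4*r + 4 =d^2 + d*(r + 5) + 4*r + 4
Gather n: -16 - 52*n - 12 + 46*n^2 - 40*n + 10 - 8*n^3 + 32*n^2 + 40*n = -8*n^3 + 78*n^2 - 52*n - 18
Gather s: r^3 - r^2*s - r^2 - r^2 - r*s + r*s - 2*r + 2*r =r^3 - r^2*s - 2*r^2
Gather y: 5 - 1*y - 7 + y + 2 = 0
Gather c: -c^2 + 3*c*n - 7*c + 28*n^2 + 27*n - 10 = -c^2 + c*(3*n - 7) + 28*n^2 + 27*n - 10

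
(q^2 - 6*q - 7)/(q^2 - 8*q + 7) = (q + 1)/(q - 1)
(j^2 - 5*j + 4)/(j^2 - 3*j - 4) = (j - 1)/(j + 1)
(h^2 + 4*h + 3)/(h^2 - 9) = (h + 1)/(h - 3)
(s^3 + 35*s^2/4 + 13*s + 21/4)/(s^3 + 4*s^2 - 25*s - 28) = (s + 3/4)/(s - 4)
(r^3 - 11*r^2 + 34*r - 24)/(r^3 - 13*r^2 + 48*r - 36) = (r - 4)/(r - 6)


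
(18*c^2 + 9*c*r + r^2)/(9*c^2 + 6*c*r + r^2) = (6*c + r)/(3*c + r)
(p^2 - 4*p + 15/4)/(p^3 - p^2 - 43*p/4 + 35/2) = (2*p - 3)/(2*p^2 + 3*p - 14)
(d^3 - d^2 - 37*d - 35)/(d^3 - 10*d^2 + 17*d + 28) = (d + 5)/(d - 4)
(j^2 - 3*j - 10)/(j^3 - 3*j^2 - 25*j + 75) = (j + 2)/(j^2 + 2*j - 15)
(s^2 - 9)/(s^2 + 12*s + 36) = (s^2 - 9)/(s^2 + 12*s + 36)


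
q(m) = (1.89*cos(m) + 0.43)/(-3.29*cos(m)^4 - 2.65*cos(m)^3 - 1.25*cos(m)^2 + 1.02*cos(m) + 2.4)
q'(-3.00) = 8.96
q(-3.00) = 3.40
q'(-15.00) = 4.12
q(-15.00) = -1.04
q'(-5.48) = -17.02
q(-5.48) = 2.04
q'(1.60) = -0.72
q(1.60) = 0.16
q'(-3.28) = -8.62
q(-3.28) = 3.37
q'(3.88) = 3.48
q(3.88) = -0.92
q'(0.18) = -0.66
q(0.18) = -0.67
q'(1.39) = -0.71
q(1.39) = 0.30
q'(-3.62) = -37.37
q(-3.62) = -3.90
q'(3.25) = 5.93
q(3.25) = 3.16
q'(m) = (1.89*cos(m) + 0.43)*(-13.16*sin(m)*cos(m)^3 - 7.95*sin(m)*cos(m)^2 - 2.5*sin(m)*cos(m) + 1.02*sin(m))/(-3.29*cos(m)^4 - 2.65*cos(m)^3 - 1.25*cos(m)^2 + 1.02*cos(m) + 2.4)^2 - 1.89*sin(m)/(-3.29*cos(m)^4 - 2.65*cos(m)^3 - 1.25*cos(m)^2 + 1.02*cos(m) + 2.4)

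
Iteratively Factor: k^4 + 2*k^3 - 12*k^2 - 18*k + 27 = (k - 3)*(k^3 + 5*k^2 + 3*k - 9) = (k - 3)*(k - 1)*(k^2 + 6*k + 9) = (k - 3)*(k - 1)*(k + 3)*(k + 3)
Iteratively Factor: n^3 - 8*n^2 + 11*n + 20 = (n - 5)*(n^2 - 3*n - 4) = (n - 5)*(n - 4)*(n + 1)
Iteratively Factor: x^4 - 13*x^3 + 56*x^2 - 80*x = (x - 5)*(x^3 - 8*x^2 + 16*x) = x*(x - 5)*(x^2 - 8*x + 16) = x*(x - 5)*(x - 4)*(x - 4)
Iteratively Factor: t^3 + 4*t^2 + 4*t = (t)*(t^2 + 4*t + 4) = t*(t + 2)*(t + 2)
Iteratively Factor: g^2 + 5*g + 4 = (g + 1)*(g + 4)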